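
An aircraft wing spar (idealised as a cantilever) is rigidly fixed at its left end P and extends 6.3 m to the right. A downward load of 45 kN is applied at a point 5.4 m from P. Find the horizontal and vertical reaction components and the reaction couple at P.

P_x = 0, P_y = 45.00 kN, M_P = 243.0 kN·m

ΣF_x = 0: P_x = 0.
ΣF_y = 0: P_y − 45 = 0 → P_y = 45.00 kN.
ΣM about P: M_P − 45·5.4 = 0 → M_P = 243.0 kN·m.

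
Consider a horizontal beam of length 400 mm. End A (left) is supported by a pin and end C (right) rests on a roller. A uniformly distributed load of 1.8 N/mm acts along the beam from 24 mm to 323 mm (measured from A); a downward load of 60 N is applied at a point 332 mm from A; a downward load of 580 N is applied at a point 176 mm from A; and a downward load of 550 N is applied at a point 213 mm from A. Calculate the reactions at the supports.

Resultant of the distributed load: 1.8 × 299 = 538.2 N at 173.5 mm from A.
Taking moments about A: C_y·400 − (1.8·299)·173.5 − 60·332 − 580·176 − 550·213 = 0 → C_y = 332527.7/400 = 831.319 ≈ 831.3 N.
ΣF_y = 0: A_y + 831.319 − 1.8·299 − 60 − 580 − 550 = 0 → A_y = 896.9 N.
ΣF_x = 0: no horizontal applied forces, so A_x = 0.

A_x = 0, A_y = 896.9 N, C_y = 831.3 N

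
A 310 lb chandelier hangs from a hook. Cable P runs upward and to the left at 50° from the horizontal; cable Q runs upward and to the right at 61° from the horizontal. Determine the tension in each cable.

ΣF_x = 0: −T_P·cos50° + T_Q·cos61° = 0 → T_Q = 1.32586·T_P.
ΣF_y = 0: T_P·sin50° + T_Q·sin61° = 310.
Substitute: T_P·(0.766044 + 1.32586·0.87462) = 310 → T_P = 160.983 ≈ 161.0 lb.
Then T_Q = 1.32586 × 160.983 = 213.4 lb.

T_P = 161.0 lb, T_Q = 213.4 lb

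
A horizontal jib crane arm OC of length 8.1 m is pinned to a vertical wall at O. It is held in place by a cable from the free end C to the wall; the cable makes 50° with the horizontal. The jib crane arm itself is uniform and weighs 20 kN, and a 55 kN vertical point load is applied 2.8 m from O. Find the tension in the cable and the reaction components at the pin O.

ΣM about O: T·sin50°·8.1 − 20·4.05 − 55·2.8 = 0 → T = 235/(8.1·0.766044) = 37.8729 ≈ 37.87 kN.
ΣF_x = 0: O_x − T·cos50° = 0 → O_x = 37.8729 × 0.642788 = 24.34 kN.
ΣF_y = 0: O_y + T·sin50° − 20 − 55 = 0 → O_y = 75 − 37.8729 × 0.766044 = 45.99 kN.

T = 37.87 kN, O_x = 24.34 kN, O_y = 45.99 kN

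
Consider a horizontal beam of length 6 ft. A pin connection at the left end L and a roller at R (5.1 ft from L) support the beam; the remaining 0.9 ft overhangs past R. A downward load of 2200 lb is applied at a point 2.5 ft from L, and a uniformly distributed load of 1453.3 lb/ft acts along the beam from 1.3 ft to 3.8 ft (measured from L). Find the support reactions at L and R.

L_x = 0, L_y = 2938 lb, R_y = 2895 lb

Resultant of the distributed load: 1453.3 × 2.5 = 3633.25 lb at 2.55 ft from L.
Moments about L: R_y·5.1 − 2200·2.5 − (1453.3·2.5)·2.55 = 0 → R_y = 14764.7875/5.1 = 2895.06 ≈ 2895 lb.
ΣF_y = 0: L_y + 2895.06 − 2200 − 1453.3·2.5 = 0 → L_y = 2938 lb.
ΣF_x = 0: no horizontal applied forces, so L_x = 0.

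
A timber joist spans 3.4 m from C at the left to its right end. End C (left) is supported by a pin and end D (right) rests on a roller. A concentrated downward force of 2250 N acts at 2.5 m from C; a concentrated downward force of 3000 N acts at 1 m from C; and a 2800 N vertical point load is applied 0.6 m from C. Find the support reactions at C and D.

C_x = 0, C_y = 5019 N, D_y = 3031 N

ΣM about C: D_y·3.4 − 2250·2.5 − 3000·1 − 2800·0.6 = 0 → D_y = 10305/3.4 = 3030.88 ≈ 3031 N.
ΣF_y = 0: C_y + 3030.88 − 2250 − 3000 − 2800 = 0 → C_y = 5019 N.
ΣF_x = 0: no horizontal applied forces, so C_x = 0.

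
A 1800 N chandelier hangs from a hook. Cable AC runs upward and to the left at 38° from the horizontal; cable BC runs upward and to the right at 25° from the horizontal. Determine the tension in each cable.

T_AC = 1831 N, T_BC = 1592 N

ΣF_x = 0: −T_AC·cos38° + T_BC·cos25° = 0 → T_BC = 0.869474·T_AC.
ΣF_y = 0: T_AC·sin38° + T_BC·sin25° = 1800.
Substitute: T_AC·(0.615661 + 0.869474·0.422618) = 1800 → T_AC = 1830.91 ≈ 1831 N.
Then T_BC = 0.869474 × 1830.91 = 1592 N.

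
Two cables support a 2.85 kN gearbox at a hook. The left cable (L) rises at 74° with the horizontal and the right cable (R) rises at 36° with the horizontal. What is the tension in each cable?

T_L = 2.454 kN, T_R = 0.8360 kN

ΣF_x = 0: −T_L·cos74° + T_R·cos36° = 0 → T_R = 0.340707·T_L.
ΣF_y = 0: T_L·sin74° + T_R·sin36° = 2.85.
Substitute: T_L·(0.961262 + 0.340707·0.587785) = 2.85 → T_L = 2.45367 ≈ 2.454 kN.
Then T_R = 0.340707 × 2.45367 = 0.8360 kN.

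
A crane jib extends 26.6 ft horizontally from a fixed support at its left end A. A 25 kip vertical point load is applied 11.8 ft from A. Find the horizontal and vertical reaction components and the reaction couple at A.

ΣF_x = 0: A_x = 0.
ΣF_y = 0: A_y − 25 = 0 → A_y = 25.00 kip.
ΣM about A: M_A − 25·11.8 = 0 → M_A = 295.0 kip·ft.

A_x = 0, A_y = 25.00 kip, M_A = 295.0 kip·ft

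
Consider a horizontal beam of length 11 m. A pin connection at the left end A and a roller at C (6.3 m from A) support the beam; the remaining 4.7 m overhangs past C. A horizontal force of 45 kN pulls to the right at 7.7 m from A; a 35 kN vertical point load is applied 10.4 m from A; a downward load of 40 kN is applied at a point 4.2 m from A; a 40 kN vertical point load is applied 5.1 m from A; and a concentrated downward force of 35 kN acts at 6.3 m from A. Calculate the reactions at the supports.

Taking moments about A: C_y·6.3 − 35·10.4 − 40·4.2 − 40·5.1 − 35·6.3 = 0 → C_y = 956.5/6.3 = 151.825 ≈ 151.8 kN.
ΣF_y = 0: A_y + 151.825 − 35 − 40 − 40 − 35 = 0 → A_y = -1.825 kN.
ΣF_x = 0: A_x + 45 = 0 → A_x = -45.00 kN.

A_x = -45.00 kN, A_y = -1.825 kN, C_y = 151.8 kN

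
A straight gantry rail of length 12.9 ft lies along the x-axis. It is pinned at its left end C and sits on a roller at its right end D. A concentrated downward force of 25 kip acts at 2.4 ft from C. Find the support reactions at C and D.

C_x = 0, C_y = 20.35 kip, D_y = 4.651 kip

ΣM about C: D_y·12.9 − 25·2.4 = 0 → D_y = 60/12.9 = 4.65116 ≈ 4.651 kip.
ΣF_y = 0: C_y + 4.65116 − 25 = 0 → C_y = 20.35 kip.
ΣF_x = 0: no horizontal applied forces, so C_x = 0.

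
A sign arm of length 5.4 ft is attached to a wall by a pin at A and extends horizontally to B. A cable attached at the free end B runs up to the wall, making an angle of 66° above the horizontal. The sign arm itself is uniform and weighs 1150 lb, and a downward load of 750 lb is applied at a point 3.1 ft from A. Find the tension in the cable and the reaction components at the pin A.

ΣM about A: T·sin66°·5.4 − 1150·2.7 − 750·3.1 = 0 → T = 5430/(5.4·0.913545) = 1100.72 ≈ 1101 lb.
ΣF_x = 0: A_x − T·cos66° = 0 → A_x = 1100.72 × 0.406737 = 447.7 lb.
ΣF_y = 0: A_y + T·sin66° − 1150 − 750 = 0 → A_y = 1900 − 1100.72 × 0.913545 = 894.4 lb.

T = 1101 lb, A_x = 447.7 lb, A_y = 894.4 lb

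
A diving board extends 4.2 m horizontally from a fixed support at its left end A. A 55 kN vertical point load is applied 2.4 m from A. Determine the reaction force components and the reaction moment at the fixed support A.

ΣF_x = 0: A_x = 0.
ΣF_y = 0: A_y − 55 = 0 → A_y = 55.00 kN.
ΣM about A: M_A − 55·2.4 = 0 → M_A = 132.0 kN·m.

A_x = 0, A_y = 55.00 kN, M_A = 132.0 kN·m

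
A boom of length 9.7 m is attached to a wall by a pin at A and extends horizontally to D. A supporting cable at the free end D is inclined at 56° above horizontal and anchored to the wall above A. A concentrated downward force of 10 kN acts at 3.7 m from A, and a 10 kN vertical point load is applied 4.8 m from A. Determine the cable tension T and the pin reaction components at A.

ΣM about A: T·sin56°·9.7 − 10·3.7 − 10·4.8 = 0 → T = 85/(9.7·0.829038) = 10.5699 ≈ 10.57 kN.
ΣF_x = 0: A_x − T·cos56° = 0 → A_x = 10.5699 × 0.559193 = 5.911 kN.
ΣF_y = 0: A_y + T·sin56° − 10 − 10 = 0 → A_y = 20 − 10.5699 × 0.829038 = 11.24 kN.

T = 10.57 kN, A_x = 5.911 kN, A_y = 11.24 kN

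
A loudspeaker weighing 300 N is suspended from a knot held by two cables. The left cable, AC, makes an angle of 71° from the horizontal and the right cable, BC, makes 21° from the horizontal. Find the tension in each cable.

ΣF_x = 0: −T_AC·cos71° + T_BC·cos21° = 0 → T_BC = 0.348731·T_AC.
ΣF_y = 0: T_AC·sin71° + T_BC·sin21° = 300.
Substitute: T_AC·(0.945519 + 0.348731·0.358368) = 300 → T_AC = 280.245 ≈ 280.2 N.
Then T_BC = 0.348731 × 280.245 = 97.73 N.

T_AC = 280.2 N, T_BC = 97.73 N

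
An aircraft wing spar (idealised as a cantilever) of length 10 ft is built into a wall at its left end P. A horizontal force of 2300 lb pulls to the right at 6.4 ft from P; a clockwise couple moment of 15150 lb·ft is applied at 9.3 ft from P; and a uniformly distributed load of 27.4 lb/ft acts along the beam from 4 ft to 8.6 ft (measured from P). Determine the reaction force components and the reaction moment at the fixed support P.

Resultant of the distributed load: 27.4 × 4.6 = 126.04 lb at 6.3 ft from P.
ΣF_x = 0: P_x + 2300 = 0 → P_x = -2300 lb.
ΣF_y = 0: P_y − 27.4·4.6 = 0 → P_y = 126.0 lb.
ΣM about P: M_P − 15150 − (27.4·4.6)·6.3 = 0 → M_P = 15940 lb·ft.

P_x = -2300 lb, P_y = 126.0 lb, M_P = 15940 lb·ft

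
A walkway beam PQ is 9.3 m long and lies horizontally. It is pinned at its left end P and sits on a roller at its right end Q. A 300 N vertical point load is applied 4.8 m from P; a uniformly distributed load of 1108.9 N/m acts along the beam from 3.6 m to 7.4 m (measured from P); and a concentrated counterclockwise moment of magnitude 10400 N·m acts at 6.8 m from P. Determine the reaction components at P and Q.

P_x = 0, P_y = 2985 N, Q_y = 1529 N

Resultant of the distributed load: 1108.9 × 3.8 = 4213.82 N at 5.5 m from P.
ΣM about P: Q_y·9.3 − 300·4.8 − (1108.9·3.8)·5.5 + 10400 = 0 → Q_y = 14216.01/9.3 = 1528.6 ≈ 1529 N.
ΣF_y = 0: P_y + 1528.6 − 300 − 1108.9·3.8 = 0 → P_y = 2985 N.
ΣF_x = 0: no horizontal applied forces, so P_x = 0.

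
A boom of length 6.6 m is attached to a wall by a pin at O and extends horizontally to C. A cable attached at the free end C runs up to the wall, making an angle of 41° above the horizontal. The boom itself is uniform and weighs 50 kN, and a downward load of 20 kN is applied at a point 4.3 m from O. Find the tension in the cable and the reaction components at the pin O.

T = 57.97 kN, O_x = 43.75 kN, O_y = 31.97 kN

ΣM about O: T·sin41°·6.6 − 50·3.3 − 20·4.3 = 0 → T = 251/(6.6·0.656059) = 57.9678 ≈ 57.97 kN.
ΣF_x = 0: O_x − T·cos41° = 0 → O_x = 57.9678 × 0.75471 = 43.75 kN.
ΣF_y = 0: O_y + T·sin41° − 50 − 20 = 0 → O_y = 70 − 57.9678 × 0.656059 = 31.97 kN.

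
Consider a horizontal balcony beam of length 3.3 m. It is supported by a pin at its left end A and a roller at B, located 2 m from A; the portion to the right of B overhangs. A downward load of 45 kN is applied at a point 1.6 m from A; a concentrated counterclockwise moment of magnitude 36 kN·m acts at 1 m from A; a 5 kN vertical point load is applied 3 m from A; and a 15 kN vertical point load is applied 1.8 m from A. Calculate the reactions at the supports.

Moments about A: B_y·2 − 45·1.6 + 36 − 5·3 − 15·1.8 = 0 → B_y = 78/2 = 39.00 kN.
ΣF_y = 0: A_y + 39 − 45 − 5 − 15 = 0 → A_y = 26.00 kN.
ΣF_x = 0: no horizontal applied forces, so A_x = 0.

A_x = 0, A_y = 26.00 kN, B_y = 39.00 kN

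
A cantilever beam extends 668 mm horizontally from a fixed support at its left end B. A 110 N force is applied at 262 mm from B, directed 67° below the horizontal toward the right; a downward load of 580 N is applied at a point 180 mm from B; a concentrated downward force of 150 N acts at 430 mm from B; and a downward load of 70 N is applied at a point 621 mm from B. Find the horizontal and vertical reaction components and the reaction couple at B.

B_x = -42.98 N, B_y = 901.3 N, M_B = 238900 N·mm

ΣF_x = 0: B_x + 110·cos67° = 0 → B_x = -42.98 N.
ΣF_y = 0: B_y − 110·sin67° − 580 − 150 − 70 = 0 → B_y = 901.3 N.
ΣM about B: M_B − 110·sin67°·262 − 580·180 − 150·430 − 70·621 = 0 → M_B = 238900 N·mm.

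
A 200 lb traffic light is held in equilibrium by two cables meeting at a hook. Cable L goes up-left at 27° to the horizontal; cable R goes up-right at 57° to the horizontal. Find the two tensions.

T_L = 109.5 lb, T_R = 179.2 lb

ΣF_x = 0: −T_L·cos27° + T_R·cos57° = 0 → T_R = 1.63596·T_L.
ΣF_y = 0: T_L·sin27° + T_R·sin57° = 200.
Substitute: T_L·(0.45399 + 1.63596·0.838671) = 200 → T_L = 109.528 ≈ 109.5 lb.
Then T_R = 1.63596 × 109.528 = 179.2 lb.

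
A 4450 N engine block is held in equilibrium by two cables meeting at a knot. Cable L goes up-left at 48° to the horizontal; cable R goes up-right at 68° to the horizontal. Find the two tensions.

ΣF_x = 0: −T_L·cos48° + T_R·cos68° = 0 → T_R = 1.78622·T_L.
ΣF_y = 0: T_L·sin48° + T_R·sin68° = 4450.
Substitute: T_L·(0.743145 + 1.78622·0.927184) = 4450 → T_L = 1854.71 ≈ 1855 N.
Then T_R = 1.78622 × 1854.71 = 3313 N.

T_L = 1855 N, T_R = 3313 N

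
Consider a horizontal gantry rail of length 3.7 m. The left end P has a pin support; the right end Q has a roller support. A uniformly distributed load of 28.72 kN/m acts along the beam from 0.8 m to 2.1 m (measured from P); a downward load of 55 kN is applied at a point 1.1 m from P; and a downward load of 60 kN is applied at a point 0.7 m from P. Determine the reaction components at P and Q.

Resultant of the distributed load: 28.72 × 1.3 = 37.336 kN at 1.45 m from P.
Taking moments about P: Q_y·3.7 − (28.72·1.3)·1.45 − 55·1.1 − 60·0.7 = 0 → Q_y = 156.6372/3.7 = 42.3344 ≈ 42.33 kN.
ΣF_y = 0: P_y + 42.3344 − 28.72·1.3 − 55 − 60 = 0 → P_y = 110.0 kN.
ΣF_x = 0: no horizontal applied forces, so P_x = 0.

P_x = 0, P_y = 110.0 kN, Q_y = 42.33 kN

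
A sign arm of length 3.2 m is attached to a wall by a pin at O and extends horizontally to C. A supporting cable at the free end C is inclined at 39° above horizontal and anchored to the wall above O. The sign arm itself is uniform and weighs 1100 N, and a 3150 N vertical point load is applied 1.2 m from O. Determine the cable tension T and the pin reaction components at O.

ΣM about O: T·sin39°·3.2 − 1100·1.6 − 3150·1.2 = 0 → T = 5540/(3.2·0.62932) = 2750.99 ≈ 2751 N.
ΣF_x = 0: O_x − T·cos39° = 0 → O_x = 2750.99 × 0.777146 = 2138 N.
ΣF_y = 0: O_y + T·sin39° − 1100 − 3150 = 0 → O_y = 4250 − 2750.99 × 0.62932 = 2519 N.

T = 2751 N, O_x = 2138 N, O_y = 2519 N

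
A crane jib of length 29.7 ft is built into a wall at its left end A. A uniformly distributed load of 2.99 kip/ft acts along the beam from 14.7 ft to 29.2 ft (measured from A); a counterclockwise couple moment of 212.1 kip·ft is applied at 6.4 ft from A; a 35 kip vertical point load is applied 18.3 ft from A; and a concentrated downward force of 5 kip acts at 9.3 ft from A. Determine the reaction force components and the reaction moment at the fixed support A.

Resultant of the distributed load: 2.99 × 14.5 = 43.355 kip at 21.95 ft from A.
ΣF_x = 0: A_x = 0.
ΣF_y = 0: A_y − 2.99·14.5 − 35 − 5 = 0 → A_y = 83.36 kip.
ΣM about A: M_A − (2.99·14.5)·21.95 + 212.1 − 35·18.3 − 5·9.3 = 0 → M_A = 1427 kip·ft.

A_x = 0, A_y = 83.36 kip, M_A = 1427 kip·ft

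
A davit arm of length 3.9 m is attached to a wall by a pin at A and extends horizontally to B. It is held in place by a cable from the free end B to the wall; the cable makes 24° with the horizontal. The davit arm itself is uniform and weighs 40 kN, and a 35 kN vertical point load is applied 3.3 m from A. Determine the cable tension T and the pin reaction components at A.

ΣM about A: T·sin24°·3.9 − 40·1.95 − 35·3.3 = 0 → T = 193.5/(3.9·0.406737) = 121.984 ≈ 122.0 kN.
ΣF_x = 0: A_x − T·cos24° = 0 → A_x = 121.984 × 0.913545 = 111.4 kN.
ΣF_y = 0: A_y + T·sin24° − 40 − 35 = 0 → A_y = 75 − 121.984 × 0.406737 = 25.38 kN.

T = 122.0 kN, A_x = 111.4 kN, A_y = 25.38 kN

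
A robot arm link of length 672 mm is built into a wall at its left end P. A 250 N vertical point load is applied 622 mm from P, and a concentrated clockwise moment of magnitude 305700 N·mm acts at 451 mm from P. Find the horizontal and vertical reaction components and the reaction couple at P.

P_x = 0, P_y = 250.0 N, M_P = 461200 N·mm

ΣF_x = 0: P_x = 0.
ΣF_y = 0: P_y − 250 = 0 → P_y = 250.0 N.
ΣM about P: M_P − 250·622 − 305700 = 0 → M_P = 461200 N·mm.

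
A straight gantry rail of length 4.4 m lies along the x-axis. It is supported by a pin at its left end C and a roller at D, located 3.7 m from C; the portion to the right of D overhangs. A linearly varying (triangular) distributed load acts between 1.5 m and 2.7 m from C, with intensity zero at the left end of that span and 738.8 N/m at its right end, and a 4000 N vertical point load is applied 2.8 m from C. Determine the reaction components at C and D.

C_x = 0, C_y = 1141 N, D_y = 3303 N

Resultant of the triangular load: ½ × 738.8 × 1.2 = 443.28 N, acting at 2.3 m from C (one-third of the span from the peak).
ΣM about C: D_y·3.7 − (½·738.8·1.2)·2.3 − 4000·2.8 = 0 → D_y = 12219.544/3.7 = 3302.58 ≈ 3303 N.
ΣF_y = 0: C_y + 3302.58 − ½·738.8·1.2 − 4000 = 0 → C_y = 1141 N.
ΣF_x = 0: no horizontal applied forces, so C_x = 0.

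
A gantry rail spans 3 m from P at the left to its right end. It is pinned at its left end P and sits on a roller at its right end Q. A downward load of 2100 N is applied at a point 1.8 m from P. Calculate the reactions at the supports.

P_x = 0, P_y = 840.0 N, Q_y = 1260 N

ΣM about P: Q_y·3 − 2100·1.8 = 0 → Q_y = 3780/3 = 1260 N.
ΣF_y = 0: P_y + 1260 − 2100 = 0 → P_y = 840.0 N.
ΣF_x = 0: no horizontal applied forces, so P_x = 0.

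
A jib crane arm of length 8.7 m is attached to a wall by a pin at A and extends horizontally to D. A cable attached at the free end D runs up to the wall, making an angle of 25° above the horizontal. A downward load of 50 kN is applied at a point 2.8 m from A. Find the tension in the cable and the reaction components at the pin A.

T = 38.08 kN, A_x = 34.51 kN, A_y = 33.91 kN

ΣM about A: T·sin25°·8.7 − 50·2.8 = 0 → T = 140/(8.7·0.422618) = 38.0768 ≈ 38.08 kN.
ΣF_x = 0: A_x − T·cos25° = 0 → A_x = 38.0768 × 0.906308 = 34.51 kN.
ΣF_y = 0: A_y + T·sin25° − 50 = 0 → A_y = 50 − 38.0768 × 0.422618 = 33.91 kN.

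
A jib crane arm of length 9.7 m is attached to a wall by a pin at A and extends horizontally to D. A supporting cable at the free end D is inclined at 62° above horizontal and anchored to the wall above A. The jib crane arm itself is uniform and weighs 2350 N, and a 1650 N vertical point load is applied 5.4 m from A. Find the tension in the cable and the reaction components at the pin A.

ΣM about A: T·sin62°·9.7 − 2350·4.85 − 1650·5.4 = 0 → T = 20307.5/(9.7·0.882948) = 2371.1 ≈ 2371 N.
ΣF_x = 0: A_x − T·cos62° = 0 → A_x = 2371.1 × 0.469472 = 1113 N.
ΣF_y = 0: A_y + T·sin62° − 2350 − 1650 = 0 → A_y = 4000 − 2371.1 × 0.882948 = 1906 N.

T = 2371 N, A_x = 1113 N, A_y = 1906 N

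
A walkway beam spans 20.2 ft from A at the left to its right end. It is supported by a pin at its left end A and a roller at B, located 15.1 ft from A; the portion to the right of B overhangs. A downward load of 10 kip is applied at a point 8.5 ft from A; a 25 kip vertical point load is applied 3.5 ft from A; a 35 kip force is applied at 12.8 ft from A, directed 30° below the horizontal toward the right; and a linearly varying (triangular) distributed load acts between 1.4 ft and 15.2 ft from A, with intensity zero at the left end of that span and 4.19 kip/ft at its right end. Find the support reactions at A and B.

A_x = -30.31 kip, A_y = 34.86 kip, B_y = 46.55 kip

Resultant of the triangular load: ½ × 4.19 × 13.8 = 28.911 kip, acting at 10.6 ft from A (one-third of the span from the peak).
Moments about A: B_y·15.1 − 10·8.5 − 25·3.5 − 35·sin30°·12.8 − (½·4.19·13.8)·10.6 = 0 → B_y = 702.9566/15.1 = 46.5534 ≈ 46.55 kip.
ΣF_y = 0: A_y + 46.5534 − 10 − 25 − 35·sin30° − ½·4.19·13.8 = 0 → A_y = 34.86 kip.
ΣF_x = 0: A_x + 35·cos30° = 0 → A_x = -30.31 kip.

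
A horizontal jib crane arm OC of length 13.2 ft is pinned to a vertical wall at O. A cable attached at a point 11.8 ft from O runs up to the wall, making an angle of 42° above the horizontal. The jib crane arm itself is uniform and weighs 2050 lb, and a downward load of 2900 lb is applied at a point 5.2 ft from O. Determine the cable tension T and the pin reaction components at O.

T = 3623 lb, O_x = 2693 lb, O_y = 2525 lb

ΣM about O: T·sin42°·11.8 − 2050·6.6 − 2900·5.2 = 0 → T = 28610/(11.8·0.669131) = 3623.47 ≈ 3623 lb.
ΣF_x = 0: O_x − T·cos42° = 0 → O_x = 3623.47 × 0.743145 = 2693 lb.
ΣF_y = 0: O_y + T·sin42° − 2050 − 2900 = 0 → O_y = 4950 − 3623.47 × 0.669131 = 2525 lb.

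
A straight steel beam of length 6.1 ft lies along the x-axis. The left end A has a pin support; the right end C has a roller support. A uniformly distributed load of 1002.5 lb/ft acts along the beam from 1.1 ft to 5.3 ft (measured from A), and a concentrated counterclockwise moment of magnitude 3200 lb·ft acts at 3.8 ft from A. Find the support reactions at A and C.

A_x = 0, A_y = 2526 lb, C_y = 1684 lb

Resultant of the distributed load: 1002.5 × 4.2 = 4210.5 lb at 3.2 ft from A.
ΣM about A: C_y·6.1 − (1002.5·4.2)·3.2 + 3200 = 0 → C_y = 10273.6/6.1 = 1684.2 ≈ 1684 lb.
ΣF_y = 0: A_y + 1684.2 − 1002.5·4.2 = 0 → A_y = 2526 lb.
ΣF_x = 0: no horizontal applied forces, so A_x = 0.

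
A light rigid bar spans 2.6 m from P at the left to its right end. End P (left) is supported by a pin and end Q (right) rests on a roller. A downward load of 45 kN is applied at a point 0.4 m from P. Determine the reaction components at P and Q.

ΣM about P: Q_y·2.6 − 45·0.4 = 0 → Q_y = 18/2.6 = 6.92308 ≈ 6.923 kN.
ΣF_y = 0: P_y + 6.92308 − 45 = 0 → P_y = 38.08 kN.
ΣF_x = 0: no horizontal applied forces, so P_x = 0.

P_x = 0, P_y = 38.08 kN, Q_y = 6.923 kN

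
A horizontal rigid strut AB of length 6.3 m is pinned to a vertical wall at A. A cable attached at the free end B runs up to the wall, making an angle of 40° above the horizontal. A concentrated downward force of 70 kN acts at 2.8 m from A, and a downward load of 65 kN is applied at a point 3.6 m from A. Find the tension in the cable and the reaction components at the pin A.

ΣM about A: T·sin40°·6.3 − 70·2.8 − 65·3.6 = 0 → T = 430/(6.3·0.642788) = 106.184 ≈ 106.2 kN.
ΣF_x = 0: A_x − T·cos40° = 0 → A_x = 106.184 × 0.766044 = 81.34 kN.
ΣF_y = 0: A_y + T·sin40° − 70 − 65 = 0 → A_y = 135 − 106.184 × 0.642788 = 66.75 kN.

T = 106.2 kN, A_x = 81.34 kN, A_y = 66.75 kN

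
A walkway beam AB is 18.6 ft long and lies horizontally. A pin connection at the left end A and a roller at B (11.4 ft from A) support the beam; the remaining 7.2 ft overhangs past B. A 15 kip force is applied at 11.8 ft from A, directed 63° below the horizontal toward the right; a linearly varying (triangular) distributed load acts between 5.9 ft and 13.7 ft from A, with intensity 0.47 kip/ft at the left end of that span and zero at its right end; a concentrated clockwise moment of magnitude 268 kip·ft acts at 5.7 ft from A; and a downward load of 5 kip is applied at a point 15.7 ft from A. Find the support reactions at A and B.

A_x = -6.810 kip, A_y = -25.40 kip, B_y = 45.60 kip

Resultant of the triangular load: ½ × 0.47 × 7.8 = 1.833 kip, acting at 8.5 ft from A (one-third of the span from the peak).
Moments about A: B_y·11.4 − 15·sin63°·11.8 − (½·0.47·7.8)·8.5 − 268 − 5·15.7 = 0 → B_y = 519.789/11.4 = 45.5955 ≈ 45.60 kip.
ΣF_y = 0: A_y + 45.5955 − 15·sin63° − ½·0.47·7.8 − 5 = 0 → A_y = -25.40 kip.
ΣF_x = 0: A_x + 15·cos63° = 0 → A_x = -6.810 kip.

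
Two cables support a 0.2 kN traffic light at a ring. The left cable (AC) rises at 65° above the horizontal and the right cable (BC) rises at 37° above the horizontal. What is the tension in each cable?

ΣF_x = 0: −T_AC·cos65° + T_BC·cos37° = 0 → T_BC = 0.529175·T_AC.
ΣF_y = 0: T_AC·sin65° + T_BC·sin37° = 0.2.
Substitute: T_AC·(0.906308 + 0.529175·0.601815) = 0.2 → T_AC = 0.163296 ≈ 0.1633 kN.
Then T_BC = 0.529175 × 0.163296 = 0.08641 kN.

T_AC = 0.1633 kN, T_BC = 0.08641 kN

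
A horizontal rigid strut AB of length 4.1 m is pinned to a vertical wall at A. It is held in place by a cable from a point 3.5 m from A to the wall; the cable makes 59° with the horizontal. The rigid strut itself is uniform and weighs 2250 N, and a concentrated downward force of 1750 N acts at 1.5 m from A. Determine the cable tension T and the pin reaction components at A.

T = 2412 N, A_x = 1242 N, A_y = 1932 N

ΣM about A: T·sin59°·3.5 − 2250·2.05 − 1750·1.5 = 0 → T = 7237.5/(3.5·0.857167) = 2412.43 ≈ 2412 N.
ΣF_x = 0: A_x − T·cos59° = 0 → A_x = 2412.43 × 0.515038 = 1242 N.
ΣF_y = 0: A_y + T·sin59° − 2250 − 1750 = 0 → A_y = 4000 − 2412.43 × 0.857167 = 1932 N.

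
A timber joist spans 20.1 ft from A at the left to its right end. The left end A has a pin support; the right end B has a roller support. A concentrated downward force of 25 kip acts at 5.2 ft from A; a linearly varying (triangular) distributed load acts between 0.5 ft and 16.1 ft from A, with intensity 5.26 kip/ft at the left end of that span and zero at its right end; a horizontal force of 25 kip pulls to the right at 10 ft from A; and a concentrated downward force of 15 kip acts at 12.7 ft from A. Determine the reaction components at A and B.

A_x = -25.00 kip, A_y = 53.45 kip, B_y = 27.58 kip

Resultant of the triangular load: ½ × 5.26 × 15.6 = 41.028 kip, acting at 5.7 ft from A (one-third of the span from the peak).
Taking moments about A: B_y·20.1 − 25·5.2 − (½·5.26·15.6)·5.7 − 15·12.7 = 0 → B_y = 554.3596/20.1 = 27.5801 ≈ 27.58 kip.
ΣF_y = 0: A_y + 27.5801 − 25 − ½·5.26·15.6 − 15 = 0 → A_y = 53.45 kip.
ΣF_x = 0: A_x + 25 = 0 → A_x = -25.00 kip.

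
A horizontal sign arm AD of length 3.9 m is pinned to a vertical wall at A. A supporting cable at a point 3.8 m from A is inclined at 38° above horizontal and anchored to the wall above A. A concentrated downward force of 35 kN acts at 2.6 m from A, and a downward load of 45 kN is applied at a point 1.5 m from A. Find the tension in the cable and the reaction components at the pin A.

T = 67.75 kN, A_x = 53.39 kN, A_y = 38.29 kN

ΣM about A: T·sin38°·3.8 − 35·2.6 − 45·1.5 = 0 → T = 158.5/(3.8·0.615661) = 67.7492 ≈ 67.75 kN.
ΣF_x = 0: A_x − T·cos38° = 0 → A_x = 67.7492 × 0.788011 = 53.39 kN.
ΣF_y = 0: A_y + T·sin38° − 35 − 45 = 0 → A_y = 80 − 67.7492 × 0.615661 = 38.29 kN.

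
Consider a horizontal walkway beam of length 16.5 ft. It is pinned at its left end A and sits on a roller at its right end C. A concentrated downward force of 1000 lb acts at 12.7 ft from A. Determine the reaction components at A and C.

A_x = 0, A_y = 230.3 lb, C_y = 769.7 lb

ΣM about A: C_y·16.5 − 1000·12.7 = 0 → C_y = 12700/16.5 = 769.697 ≈ 769.7 lb.
ΣF_y = 0: A_y + 769.697 − 1000 = 0 → A_y = 230.3 lb.
ΣF_x = 0: no horizontal applied forces, so A_x = 0.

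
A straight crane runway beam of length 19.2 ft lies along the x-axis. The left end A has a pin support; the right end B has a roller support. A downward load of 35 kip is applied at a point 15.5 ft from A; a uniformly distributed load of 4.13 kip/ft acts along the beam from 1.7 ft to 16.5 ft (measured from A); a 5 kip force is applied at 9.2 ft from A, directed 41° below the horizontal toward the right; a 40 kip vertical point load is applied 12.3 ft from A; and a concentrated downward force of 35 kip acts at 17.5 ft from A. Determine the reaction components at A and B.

Resultant of the distributed load: 4.13 × 14.8 = 61.124 kip at 9.1 ft from A.
Moments about A: B_y·19.2 − 35·15.5 − (4.13·14.8)·9.1 − 5·sin41°·9.2 − 40·12.3 − 35·17.5 = 0 → B_y = 2233.41/19.2 = 116.323 ≈ 116.3 kip.
ΣF_y = 0: A_y + 116.323 − 35 − 4.13·14.8 − 5·sin41° − 40 − 35 = 0 → A_y = 58.08 kip.
ΣF_x = 0: A_x + 5·cos41° = 0 → A_x = -3.774 kip.

A_x = -3.774 kip, A_y = 58.08 kip, B_y = 116.3 kip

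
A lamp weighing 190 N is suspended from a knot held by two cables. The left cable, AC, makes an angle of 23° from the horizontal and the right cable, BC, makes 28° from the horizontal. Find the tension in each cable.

T_AC = 215.9 N, T_BC = 225.0 N

ΣF_x = 0: −T_AC·cos23° + T_BC·cos28° = 0 → T_BC = 1.04254·T_AC.
ΣF_y = 0: T_AC·sin23° + T_BC·sin28° = 190.
Substitute: T_AC·(0.390731 + 1.04254·0.469472) = 190 → T_AC = 215.866 ≈ 215.9 N.
Then T_BC = 1.04254 × 215.866 = 225.0 N.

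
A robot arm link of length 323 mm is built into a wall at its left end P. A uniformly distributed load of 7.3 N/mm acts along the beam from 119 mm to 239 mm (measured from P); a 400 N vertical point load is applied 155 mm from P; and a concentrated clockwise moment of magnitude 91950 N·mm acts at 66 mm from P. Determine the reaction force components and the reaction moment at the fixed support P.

P_x = 0, P_y = 1276 N, M_P = 310800 N·mm

Resultant of the distributed load: 7.3 × 120 = 876 N at 179 mm from P.
ΣF_x = 0: P_x = 0.
ΣF_y = 0: P_y − 7.3·120 − 400 = 0 → P_y = 1276 N.
ΣM about P: M_P − (7.3·120)·179 − 400·155 − 91950 = 0 → M_P = 310800 N·mm.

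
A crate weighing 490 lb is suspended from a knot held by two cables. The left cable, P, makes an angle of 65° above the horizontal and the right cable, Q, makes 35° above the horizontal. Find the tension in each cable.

T_P = 407.6 lb, T_Q = 210.3 lb

ΣF_x = 0: −T_P·cos65° + T_Q·cos35° = 0 → T_Q = 0.515922·T_P.
ΣF_y = 0: T_P·sin65° + T_Q·sin35° = 490.
Substitute: T_P·(0.906308 + 0.515922·0.573576) = 490 → T_P = 407.576 ≈ 407.6 lb.
Then T_Q = 0.515922 × 407.576 = 210.3 lb.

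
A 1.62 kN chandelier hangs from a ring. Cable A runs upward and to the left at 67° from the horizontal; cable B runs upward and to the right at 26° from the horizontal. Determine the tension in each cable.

T_A = 1.458 kN, T_B = 0.6339 kN

ΣF_x = 0: −T_A·cos67° + T_B·cos26° = 0 → T_B = 0.434728·T_A.
ΣF_y = 0: T_A·sin67° + T_B·sin26° = 1.62.
Substitute: T_A·(0.920505 + 0.434728·0.438371) = 1.62 → T_A = 1.45804 ≈ 1.458 kN.
Then T_B = 0.434728 × 1.45804 = 0.6339 kN.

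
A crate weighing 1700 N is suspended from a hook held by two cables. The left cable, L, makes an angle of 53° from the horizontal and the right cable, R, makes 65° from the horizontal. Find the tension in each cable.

T_L = 813.7 N, T_R = 1159 N

ΣF_x = 0: −T_L·cos53° + T_R·cos65° = 0 → T_R = 1.42402·T_L.
ΣF_y = 0: T_L·sin53° + T_R·sin65° = 1700.
Substitute: T_L·(0.798636 + 1.42402·0.906308) = 1700 → T_L = 813.694 ≈ 813.7 N.
Then T_R = 1.42402 × 813.694 = 1159 N.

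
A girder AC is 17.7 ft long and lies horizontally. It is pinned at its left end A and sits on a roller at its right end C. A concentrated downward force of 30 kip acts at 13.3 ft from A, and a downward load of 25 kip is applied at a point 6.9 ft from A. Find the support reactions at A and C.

Moments about A: C_y·17.7 − 30·13.3 − 25·6.9 = 0 → C_y = 571.5/17.7 = 32.2881 ≈ 32.29 kip.
ΣF_y = 0: A_y + 32.2881 − 30 − 25 = 0 → A_y = 22.71 kip.
ΣF_x = 0: no horizontal applied forces, so A_x = 0.

A_x = 0, A_y = 22.71 kip, C_y = 32.29 kip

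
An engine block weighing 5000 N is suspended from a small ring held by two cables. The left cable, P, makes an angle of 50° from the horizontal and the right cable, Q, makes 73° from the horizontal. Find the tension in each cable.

ΣF_x = 0: −T_P·cos50° + T_Q·cos73° = 0 → T_Q = 2.19853·T_P.
ΣF_y = 0: T_P·sin50° + T_Q·sin73° = 5000.
Substitute: T_P·(0.766044 + 2.19853·0.956305) = 5000 → T_P = 1743.07 ≈ 1743 N.
Then T_Q = 2.19853 × 1743.07 = 3832 N.

T_P = 1743 N, T_Q = 3832 N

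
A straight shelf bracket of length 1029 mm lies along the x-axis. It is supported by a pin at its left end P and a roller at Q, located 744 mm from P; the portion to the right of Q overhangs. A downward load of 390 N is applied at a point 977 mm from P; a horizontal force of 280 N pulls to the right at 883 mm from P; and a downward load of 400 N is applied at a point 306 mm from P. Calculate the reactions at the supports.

P_x = -280.0 N, P_y = 113.3 N, Q_y = 676.7 N

ΣM about P: Q_y·744 − 390·977 − 400·306 = 0 → Q_y = 503430/744 = 676.653 ≈ 676.7 N.
ΣF_y = 0: P_y + 676.653 − 390 − 400 = 0 → P_y = 113.3 N.
ΣF_x = 0: P_x + 280 = 0 → P_x = -280.0 N.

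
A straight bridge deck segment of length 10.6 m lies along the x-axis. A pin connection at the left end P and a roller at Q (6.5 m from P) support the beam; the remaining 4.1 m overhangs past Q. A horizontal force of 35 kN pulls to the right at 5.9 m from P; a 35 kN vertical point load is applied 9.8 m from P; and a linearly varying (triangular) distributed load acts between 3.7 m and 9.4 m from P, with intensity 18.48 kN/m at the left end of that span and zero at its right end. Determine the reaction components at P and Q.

Resultant of the triangular load: ½ × 18.48 × 5.7 = 52.668 kN, acting at 5.6 m from P (one-third of the span from the peak).
Taking moments about P: Q_y·6.5 − 35·9.8 − (½·18.48·5.7)·5.6 = 0 → Q_y = 637.9408/6.5 = 98.1447 ≈ 98.14 kN.
ΣF_y = 0: P_y + 98.1447 − 35 − ½·18.48·5.7 = 0 → P_y = -10.48 kN.
ΣF_x = 0: P_x + 35 = 0 → P_x = -35.00 kN.

P_x = -35.00 kN, P_y = -10.48 kN, Q_y = 98.14 kN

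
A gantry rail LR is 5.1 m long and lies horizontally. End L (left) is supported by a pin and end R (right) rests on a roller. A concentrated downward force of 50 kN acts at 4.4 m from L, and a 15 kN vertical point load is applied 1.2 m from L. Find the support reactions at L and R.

Taking moments about L: R_y·5.1 − 50·4.4 − 15·1.2 = 0 → R_y = 238/5.1 = 46.6667 ≈ 46.67 kN.
ΣF_y = 0: L_y + 46.6667 − 50 − 15 = 0 → L_y = 18.33 kN.
ΣF_x = 0: no horizontal applied forces, so L_x = 0.

L_x = 0, L_y = 18.33 kN, R_y = 46.67 kN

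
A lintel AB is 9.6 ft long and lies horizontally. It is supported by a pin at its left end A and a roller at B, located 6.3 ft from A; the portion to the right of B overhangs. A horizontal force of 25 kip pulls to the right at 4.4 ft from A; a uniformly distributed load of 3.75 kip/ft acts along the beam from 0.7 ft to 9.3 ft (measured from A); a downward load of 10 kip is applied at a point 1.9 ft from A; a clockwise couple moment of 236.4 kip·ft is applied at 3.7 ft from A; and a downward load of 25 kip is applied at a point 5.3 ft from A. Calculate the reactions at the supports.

A_x = -25.00 kip, A_y = -19.92 kip, B_y = 87.17 kip

Resultant of the distributed load: 3.75 × 8.6 = 32.25 kip at 5 ft from A.
ΣM about A: B_y·6.3 − (3.75·8.6)·5 − 10·1.9 − 236.4 − 25·5.3 = 0 → B_y = 549.15/6.3 = 87.1667 ≈ 87.17 kip.
ΣF_y = 0: A_y + 87.1667 − 3.75·8.6 − 10 − 25 = 0 → A_y = -19.92 kip.
ΣF_x = 0: A_x + 25 = 0 → A_x = -25.00 kip.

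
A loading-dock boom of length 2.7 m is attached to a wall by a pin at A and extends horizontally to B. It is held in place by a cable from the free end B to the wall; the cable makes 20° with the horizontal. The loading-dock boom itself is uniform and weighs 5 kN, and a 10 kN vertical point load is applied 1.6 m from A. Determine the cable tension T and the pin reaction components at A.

T = 24.64 kN, A_x = 23.15 kN, A_y = 6.574 kN

ΣM about A: T·sin20°·2.7 − 5·1.35 − 10·1.6 = 0 → T = 22.75/(2.7·0.34202) = 24.6358 ≈ 24.64 kN.
ΣF_x = 0: A_x − T·cos20° = 0 → A_x = 24.6358 × 0.939693 = 23.15 kN.
ΣF_y = 0: A_y + T·sin20° − 5 − 10 = 0 → A_y = 15 − 24.6358 × 0.34202 = 6.574 kN.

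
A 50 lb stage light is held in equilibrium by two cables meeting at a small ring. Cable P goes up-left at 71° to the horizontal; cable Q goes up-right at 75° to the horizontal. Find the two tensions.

ΣF_x = 0: −T_P·cos71° + T_Q·cos75° = 0 → T_Q = 1.2579·T_P.
ΣF_y = 0: T_P·sin71° + T_Q·sin75° = 50.
Substitute: T_P·(0.945519 + 1.2579·0.965926) = 50 → T_P = 23.1422 ≈ 23.14 lb.
Then T_Q = 1.2579 × 23.1422 = 29.11 lb.

T_P = 23.14 lb, T_Q = 29.11 lb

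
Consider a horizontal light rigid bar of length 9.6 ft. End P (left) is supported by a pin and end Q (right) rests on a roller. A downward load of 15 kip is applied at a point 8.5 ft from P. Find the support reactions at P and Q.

P_x = 0, P_y = 1.719 kip, Q_y = 13.28 kip

Moments about P: Q_y·9.6 − 15·8.5 = 0 → Q_y = 127.5/9.6 = 13.2812 ≈ 13.28 kip.
ΣF_y = 0: P_y + 13.2812 − 15 = 0 → P_y = 1.719 kip.
ΣF_x = 0: no horizontal applied forces, so P_x = 0.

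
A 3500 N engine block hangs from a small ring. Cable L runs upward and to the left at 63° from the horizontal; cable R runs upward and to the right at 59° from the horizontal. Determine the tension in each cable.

T_L = 2126 N, T_R = 1874 N

ΣF_x = 0: −T_L·cos63° + T_R·cos59° = 0 → T_R = 0.88147·T_L.
ΣF_y = 0: T_L·sin63° + T_R·sin59° = 3500.
Substitute: T_L·(0.891007 + 0.88147·0.857167) = 3500 → T_L = 2125.63 ≈ 2126 N.
Then T_R = 0.88147 × 2125.63 = 1874 N.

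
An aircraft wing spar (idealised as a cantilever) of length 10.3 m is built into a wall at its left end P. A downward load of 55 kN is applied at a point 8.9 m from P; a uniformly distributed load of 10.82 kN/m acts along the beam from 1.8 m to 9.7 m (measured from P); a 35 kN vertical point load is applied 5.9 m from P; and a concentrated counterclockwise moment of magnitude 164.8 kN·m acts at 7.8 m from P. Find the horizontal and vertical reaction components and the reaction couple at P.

P_x = 0, P_y = 175.5 kN, M_P = 1023 kN·m

Resultant of the distributed load: 10.82 × 7.9 = 85.478 kN at 5.75 m from P.
ΣF_x = 0: P_x = 0.
ΣF_y = 0: P_y − 55 − 10.82·7.9 − 35 = 0 → P_y = 175.5 kN.
ΣM about P: M_P − 55·8.9 − (10.82·7.9)·5.75 − 35·5.9 + 164.8 = 0 → M_P = 1023 kN·m.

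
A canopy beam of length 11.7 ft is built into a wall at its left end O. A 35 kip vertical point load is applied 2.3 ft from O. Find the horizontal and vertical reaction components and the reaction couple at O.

ΣF_x = 0: O_x = 0.
ΣF_y = 0: O_y − 35 = 0 → O_y = 35.00 kip.
ΣM about O: M_O − 35·2.3 = 0 → M_O = 80.50 kip·ft.

O_x = 0, O_y = 35.00 kip, M_O = 80.50 kip·ft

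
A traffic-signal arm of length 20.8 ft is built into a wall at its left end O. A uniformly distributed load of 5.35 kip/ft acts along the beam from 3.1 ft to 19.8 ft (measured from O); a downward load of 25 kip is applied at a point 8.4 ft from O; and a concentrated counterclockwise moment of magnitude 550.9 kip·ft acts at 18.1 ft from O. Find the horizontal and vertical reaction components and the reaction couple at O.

O_x = 0, O_y = 114.3 kip, M_O = 682.1 kip·ft

Resultant of the distributed load: 5.35 × 16.7 = 89.345 kip at 11.45 ft from O.
ΣF_x = 0: O_x = 0.
ΣF_y = 0: O_y − 5.35·16.7 − 25 = 0 → O_y = 114.3 kip.
ΣM about O: M_O − (5.35·16.7)·11.45 − 25·8.4 + 550.9 = 0 → M_O = 682.1 kip·ft.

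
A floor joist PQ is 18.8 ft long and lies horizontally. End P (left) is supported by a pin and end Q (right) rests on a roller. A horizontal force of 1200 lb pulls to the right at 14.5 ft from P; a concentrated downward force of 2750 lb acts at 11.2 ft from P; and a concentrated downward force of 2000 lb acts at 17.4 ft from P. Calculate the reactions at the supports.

P_x = -1200 lb, P_y = 1261 lb, Q_y = 3489 lb

Taking moments about P: Q_y·18.8 − 2750·11.2 − 2000·17.4 = 0 → Q_y = 65600/18.8 = 3489.36 ≈ 3489 lb.
ΣF_y = 0: P_y + 3489.36 − 2750 − 2000 = 0 → P_y = 1261 lb.
ΣF_x = 0: P_x + 1200 = 0 → P_x = -1200 lb.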